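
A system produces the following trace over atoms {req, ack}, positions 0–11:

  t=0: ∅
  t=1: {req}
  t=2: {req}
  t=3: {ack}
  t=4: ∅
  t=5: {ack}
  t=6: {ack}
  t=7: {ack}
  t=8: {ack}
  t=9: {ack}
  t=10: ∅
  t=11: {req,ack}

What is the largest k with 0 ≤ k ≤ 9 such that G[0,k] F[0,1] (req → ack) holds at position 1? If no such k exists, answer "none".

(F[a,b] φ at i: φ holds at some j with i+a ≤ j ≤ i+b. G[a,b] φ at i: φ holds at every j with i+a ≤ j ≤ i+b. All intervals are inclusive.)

none

F[0,1] (req → ack) must hold from j=1 onward; find where it first fails.
  j=1: fails → no k works.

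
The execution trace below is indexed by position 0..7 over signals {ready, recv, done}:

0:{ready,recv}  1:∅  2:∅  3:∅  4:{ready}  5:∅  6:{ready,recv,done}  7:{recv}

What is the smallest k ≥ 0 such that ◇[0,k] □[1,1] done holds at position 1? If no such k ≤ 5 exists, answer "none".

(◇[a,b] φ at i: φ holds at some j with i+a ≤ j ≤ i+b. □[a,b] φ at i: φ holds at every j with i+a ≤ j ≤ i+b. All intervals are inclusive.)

Scan j = 1,2,… for □[1,1] done:
  j=1: fails
  j=2: fails
  j=3: fails
  j=4: fails
  j=5: holds
First hit at j=5, so smallest k = 5-1 = 4.

4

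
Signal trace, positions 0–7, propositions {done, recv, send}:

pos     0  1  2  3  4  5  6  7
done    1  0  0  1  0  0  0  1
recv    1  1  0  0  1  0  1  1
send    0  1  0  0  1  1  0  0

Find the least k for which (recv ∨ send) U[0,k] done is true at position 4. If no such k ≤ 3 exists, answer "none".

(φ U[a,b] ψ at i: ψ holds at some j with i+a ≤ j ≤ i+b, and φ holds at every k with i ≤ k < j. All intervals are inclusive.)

Need earliest j ≥ 4 with done, and (recv ∨ send) at every k in [4,j-1].
  j=4: rhs fails.
  j=5: rhs fails.
  j=6: rhs fails.
  j=7: rhs holds; lhs holds on [4,6]. k = 3.

3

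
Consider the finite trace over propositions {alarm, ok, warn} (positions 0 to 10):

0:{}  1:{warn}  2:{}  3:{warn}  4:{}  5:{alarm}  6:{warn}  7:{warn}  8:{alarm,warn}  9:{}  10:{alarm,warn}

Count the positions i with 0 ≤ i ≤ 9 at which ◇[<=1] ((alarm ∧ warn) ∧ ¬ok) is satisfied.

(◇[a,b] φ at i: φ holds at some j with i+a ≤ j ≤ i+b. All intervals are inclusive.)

3

Evaluate at each i in [0,9]:
  i=0: ✗ (none in [0,1])
  i=1: ✗ (none in [1,2])
  i=2: ✗ (none in [2,3])
  i=3: ✗ (none in [3,4])
  i=4: ✗ (none in [4,5])
  i=5: ✗ (none in [5,6])
  i=6: ✗ (none in [6,7])
  i=7: ✓ (witness j=8)
  i=8: ✓ (witness j=8)
  i=9: ✓ (witness j=10)
Positions where it holds: {7, 8, 9} → 3.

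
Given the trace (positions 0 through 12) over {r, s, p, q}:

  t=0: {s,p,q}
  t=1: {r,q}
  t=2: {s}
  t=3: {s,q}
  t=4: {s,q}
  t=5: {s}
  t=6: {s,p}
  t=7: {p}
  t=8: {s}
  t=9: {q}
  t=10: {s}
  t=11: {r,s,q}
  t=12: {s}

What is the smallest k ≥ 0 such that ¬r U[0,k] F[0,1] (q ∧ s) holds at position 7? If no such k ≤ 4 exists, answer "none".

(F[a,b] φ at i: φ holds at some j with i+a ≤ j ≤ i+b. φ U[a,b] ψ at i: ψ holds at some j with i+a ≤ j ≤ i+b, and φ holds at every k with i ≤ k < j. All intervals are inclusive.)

3

Need earliest j ≥ 7 with F[0,1] (q ∧ s), and ¬r at every k in [7,j-1].
  j=7: rhs fails.
  j=8: rhs fails.
  j=9: rhs fails.
  j=10: rhs holds; lhs holds on [7,9]. k = 3.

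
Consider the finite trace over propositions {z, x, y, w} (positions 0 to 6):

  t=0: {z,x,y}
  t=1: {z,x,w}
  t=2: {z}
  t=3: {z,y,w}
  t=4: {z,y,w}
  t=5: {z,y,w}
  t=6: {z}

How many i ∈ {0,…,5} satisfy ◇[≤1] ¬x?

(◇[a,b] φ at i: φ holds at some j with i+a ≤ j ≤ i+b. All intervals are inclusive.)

Evaluate at each i in [0,5]:
  i=0: ✗ (none in [0,1])
  i=1: ✓ (witness j=2)
  i=2: ✓ (witness j=2)
  i=3: ✓ (witness j=3)
  i=4: ✓ (witness j=4)
  i=5: ✓ (witness j=5)
Positions where it holds: {1, 2, 3, 4, 5} → 5.

5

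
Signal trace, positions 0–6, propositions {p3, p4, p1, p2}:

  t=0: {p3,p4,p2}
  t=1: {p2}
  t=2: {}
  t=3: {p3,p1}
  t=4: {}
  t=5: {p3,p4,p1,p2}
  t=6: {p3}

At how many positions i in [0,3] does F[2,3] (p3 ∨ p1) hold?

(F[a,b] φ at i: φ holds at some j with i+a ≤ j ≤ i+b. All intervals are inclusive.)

4

Evaluate at each i in [0,3]:
  i=0: ✓ (witness j=3)
  i=1: ✓ (witness j=3)
  i=2: ✓ (witness j=5)
  i=3: ✓ (witness j=5)
Positions where it holds: {0, 1, 2, 3} → 4.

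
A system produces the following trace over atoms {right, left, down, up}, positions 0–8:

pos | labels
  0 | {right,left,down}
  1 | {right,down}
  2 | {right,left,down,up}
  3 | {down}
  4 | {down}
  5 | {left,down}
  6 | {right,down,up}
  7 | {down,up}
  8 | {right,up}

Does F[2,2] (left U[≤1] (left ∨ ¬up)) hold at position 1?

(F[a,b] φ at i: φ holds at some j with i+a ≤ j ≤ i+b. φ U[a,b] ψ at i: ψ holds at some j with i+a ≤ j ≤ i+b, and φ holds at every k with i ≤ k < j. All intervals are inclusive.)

True

Check (left U[≤1] (left ∨ ¬up)) at each j in [3,3]:
  j=3: holds
Found at j=3 → formula holds.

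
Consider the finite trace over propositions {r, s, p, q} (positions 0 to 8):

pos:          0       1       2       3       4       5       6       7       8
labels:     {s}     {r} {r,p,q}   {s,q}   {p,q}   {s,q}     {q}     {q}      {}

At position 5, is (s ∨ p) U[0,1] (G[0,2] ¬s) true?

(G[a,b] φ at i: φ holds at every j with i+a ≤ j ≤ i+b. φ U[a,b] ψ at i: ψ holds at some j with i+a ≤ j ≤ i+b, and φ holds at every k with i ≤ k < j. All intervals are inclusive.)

Holds

Need some j in [5,6] with G[0,2] ¬s, and (s ∨ p) at every k in [5,j-1].
  j=5: G[0,2] ¬s — fails at 5.
  j=6: G[0,2] ¬s holds; (s ∨ p) holds at every k in [5,5] → satisfied.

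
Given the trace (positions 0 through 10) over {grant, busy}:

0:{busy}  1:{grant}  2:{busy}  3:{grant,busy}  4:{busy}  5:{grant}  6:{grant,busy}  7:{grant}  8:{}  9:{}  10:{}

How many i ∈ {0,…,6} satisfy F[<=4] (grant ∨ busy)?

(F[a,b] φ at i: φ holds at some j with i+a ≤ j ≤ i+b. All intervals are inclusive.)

7

Evaluate at each i in [0,6]:
  i=0: ✓ (witness j=0)
  i=1: ✓ (witness j=1)
  i=2: ✓ (witness j=2)
  i=3: ✓ (witness j=3)
  i=4: ✓ (witness j=4)
  i=5: ✓ (witness j=5)
  i=6: ✓ (witness j=6)
Positions where it holds: {0, 1, 2, 3, 4, 5, 6} → 7.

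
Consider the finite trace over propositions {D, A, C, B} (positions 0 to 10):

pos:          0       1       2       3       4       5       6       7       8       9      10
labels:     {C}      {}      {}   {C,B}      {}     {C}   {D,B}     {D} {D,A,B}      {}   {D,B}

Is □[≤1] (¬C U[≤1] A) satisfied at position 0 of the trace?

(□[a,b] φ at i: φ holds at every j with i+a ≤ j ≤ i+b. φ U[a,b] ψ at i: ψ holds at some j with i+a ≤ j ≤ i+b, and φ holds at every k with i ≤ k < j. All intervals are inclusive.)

Check (¬C U[≤1] A) at every j in [0,1]:
  j=0: fails
  j=1: fails
Fails at j=0 → formula fails.

False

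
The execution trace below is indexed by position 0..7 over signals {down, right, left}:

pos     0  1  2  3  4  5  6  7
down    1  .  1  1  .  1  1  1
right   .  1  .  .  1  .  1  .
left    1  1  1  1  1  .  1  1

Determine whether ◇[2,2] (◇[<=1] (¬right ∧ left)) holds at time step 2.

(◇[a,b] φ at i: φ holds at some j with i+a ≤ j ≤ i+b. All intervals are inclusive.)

Check ◇[<=1] (¬right ∧ left) at each j in [4,4]:
  j=4: fails (none in [4,5])
No position in the window satisfies it → formula fails.

No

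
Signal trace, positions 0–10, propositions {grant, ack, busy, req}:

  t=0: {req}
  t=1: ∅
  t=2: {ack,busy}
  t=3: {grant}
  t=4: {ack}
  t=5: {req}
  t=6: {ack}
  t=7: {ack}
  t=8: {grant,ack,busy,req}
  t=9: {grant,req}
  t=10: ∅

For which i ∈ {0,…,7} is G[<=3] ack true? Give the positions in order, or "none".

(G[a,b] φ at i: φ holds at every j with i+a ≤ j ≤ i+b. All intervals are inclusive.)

none

Evaluate at each i in [0,7]:
  i=0: ✗ (fails at j=0)
  i=1: ✗ (fails at j=1)
  i=2: ✗ (fails at j=3)
  i=3: ✗ (fails at j=3)
  i=4: ✗ (fails at j=5)
  i=5: ✗ (fails at j=5)
  i=6: ✗ (fails at j=9)
  i=7: ✗ (fails at j=9)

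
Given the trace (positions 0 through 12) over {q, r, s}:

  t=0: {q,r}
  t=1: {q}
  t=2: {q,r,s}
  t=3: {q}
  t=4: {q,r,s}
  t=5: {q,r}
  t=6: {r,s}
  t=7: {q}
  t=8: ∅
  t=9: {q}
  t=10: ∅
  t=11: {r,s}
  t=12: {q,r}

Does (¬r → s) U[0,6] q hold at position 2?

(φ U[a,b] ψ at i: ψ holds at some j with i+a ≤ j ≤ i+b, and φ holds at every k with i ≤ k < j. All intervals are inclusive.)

Holds

Need some j in [2,8] with q, and (¬r → s) at every k in [2,j-1].
  j=2: q holds; no prefix to check → satisfied.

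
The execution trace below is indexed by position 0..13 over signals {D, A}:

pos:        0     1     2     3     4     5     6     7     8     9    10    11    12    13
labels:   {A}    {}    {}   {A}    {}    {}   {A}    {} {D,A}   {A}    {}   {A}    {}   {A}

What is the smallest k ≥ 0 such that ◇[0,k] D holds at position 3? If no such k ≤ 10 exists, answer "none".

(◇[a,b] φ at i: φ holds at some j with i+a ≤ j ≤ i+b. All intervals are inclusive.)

5

Scan j = 3,4,… for D:
  j=3: fails
  j=4: fails
  j=5: fails
  j=6: fails
  j=7: fails
  j=8: holds
First hit at j=8, so smallest k = 8-3 = 5.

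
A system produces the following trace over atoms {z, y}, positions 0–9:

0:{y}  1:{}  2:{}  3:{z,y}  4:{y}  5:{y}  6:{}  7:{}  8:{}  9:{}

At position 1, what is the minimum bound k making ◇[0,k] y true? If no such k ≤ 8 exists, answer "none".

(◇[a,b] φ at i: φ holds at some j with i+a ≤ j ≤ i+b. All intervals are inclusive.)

2

Scan j = 1,2,… for y:
  j=1: fails
  j=2: fails
  j=3: holds
First hit at j=3, so smallest k = 3-1 = 2.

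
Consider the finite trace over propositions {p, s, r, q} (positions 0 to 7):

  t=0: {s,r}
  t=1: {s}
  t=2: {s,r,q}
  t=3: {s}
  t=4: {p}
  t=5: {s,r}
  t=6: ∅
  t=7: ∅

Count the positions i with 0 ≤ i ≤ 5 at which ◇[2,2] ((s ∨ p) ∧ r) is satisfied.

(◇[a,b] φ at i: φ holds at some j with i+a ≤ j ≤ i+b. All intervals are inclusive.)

2

Evaluate at each i in [0,5]:
  i=0: ✓ (witness j=2)
  i=1: ✗ (none in [3,3])
  i=2: ✗ (none in [4,4])
  i=3: ✓ (witness j=5)
  i=4: ✗ (none in [6,6])
  i=5: ✗ (none in [7,7])
Positions where it holds: {0, 3} → 2.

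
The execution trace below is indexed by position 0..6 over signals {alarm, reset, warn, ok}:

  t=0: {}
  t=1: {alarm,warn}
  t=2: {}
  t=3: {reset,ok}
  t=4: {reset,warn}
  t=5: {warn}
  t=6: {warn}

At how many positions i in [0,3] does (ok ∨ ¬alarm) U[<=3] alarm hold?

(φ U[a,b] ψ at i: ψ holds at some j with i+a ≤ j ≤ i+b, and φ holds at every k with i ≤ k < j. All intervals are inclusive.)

Evaluate at each i in [0,3]:
  i=0: ✓ (rhs at j=1; lhs holds on [0,0])
  i=1: ✓ (rhs at j=1)
  i=2: ✗ (no rhs in [2,5])
  i=3: ✗ (no rhs in [3,6])
Positions where it holds: {0, 1} → 2.

2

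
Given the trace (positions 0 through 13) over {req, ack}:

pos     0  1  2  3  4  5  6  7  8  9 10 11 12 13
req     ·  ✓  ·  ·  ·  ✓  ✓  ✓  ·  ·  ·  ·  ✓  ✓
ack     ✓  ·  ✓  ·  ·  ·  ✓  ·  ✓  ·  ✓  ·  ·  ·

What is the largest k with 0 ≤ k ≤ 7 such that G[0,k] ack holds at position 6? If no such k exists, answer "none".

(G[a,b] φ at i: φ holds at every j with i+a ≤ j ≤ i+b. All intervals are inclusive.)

0

ack must hold from j=6 onward; find where it first fails.
  j=6: holds
  j=7: fails
Holds on [6,6], so largest k = 0.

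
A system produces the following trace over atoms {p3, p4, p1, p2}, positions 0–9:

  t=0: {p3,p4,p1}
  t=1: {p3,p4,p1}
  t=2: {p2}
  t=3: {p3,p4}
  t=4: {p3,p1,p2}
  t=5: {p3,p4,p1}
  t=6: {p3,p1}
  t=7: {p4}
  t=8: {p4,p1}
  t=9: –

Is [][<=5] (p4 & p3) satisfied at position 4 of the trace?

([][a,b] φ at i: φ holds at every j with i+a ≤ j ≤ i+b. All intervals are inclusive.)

No

Check (p4 & p3) at every j in [4,9]:
  j=4: false
  j=5: true
  j=6: false
  j=7: false
  j=8: false
  j=9: false
Fails at j=4 → formula fails.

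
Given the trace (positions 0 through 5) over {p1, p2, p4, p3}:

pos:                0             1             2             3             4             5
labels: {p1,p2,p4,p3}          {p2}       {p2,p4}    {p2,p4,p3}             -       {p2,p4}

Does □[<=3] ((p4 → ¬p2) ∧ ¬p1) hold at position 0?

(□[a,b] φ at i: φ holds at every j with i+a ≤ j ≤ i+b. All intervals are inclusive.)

Check ((p4 → ¬p2) ∧ ¬p1) at every j in [0,3]:
  j=0: false
  j=1: true
  j=2: false
  j=3: false
Fails at j=0 → formula fails.

No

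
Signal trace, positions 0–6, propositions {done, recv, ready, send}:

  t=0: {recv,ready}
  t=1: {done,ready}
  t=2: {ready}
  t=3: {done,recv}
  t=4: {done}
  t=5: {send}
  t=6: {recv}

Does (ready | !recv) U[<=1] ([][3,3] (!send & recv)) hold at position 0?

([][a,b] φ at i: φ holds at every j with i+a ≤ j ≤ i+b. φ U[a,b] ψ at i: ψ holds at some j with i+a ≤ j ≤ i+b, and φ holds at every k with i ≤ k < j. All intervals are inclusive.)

Yes

Need some j in [0,1] with [][3,3] (!send & recv), and (ready | !recv) at every k in [0,j-1].
  j=0: [][3,3] (!send & recv) holds; no prefix to check → satisfied.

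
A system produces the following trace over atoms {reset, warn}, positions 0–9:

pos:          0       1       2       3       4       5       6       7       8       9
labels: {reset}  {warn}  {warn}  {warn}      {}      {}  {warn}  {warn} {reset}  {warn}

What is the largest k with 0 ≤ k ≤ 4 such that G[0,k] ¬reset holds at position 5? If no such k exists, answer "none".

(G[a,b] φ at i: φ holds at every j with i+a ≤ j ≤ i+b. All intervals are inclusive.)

2

¬reset must hold from j=5 onward; find where it first fails.
  j=5: holds
  j=6: holds
  j=7: holds
  j=8: fails
Holds on [5,7], so largest k = 2.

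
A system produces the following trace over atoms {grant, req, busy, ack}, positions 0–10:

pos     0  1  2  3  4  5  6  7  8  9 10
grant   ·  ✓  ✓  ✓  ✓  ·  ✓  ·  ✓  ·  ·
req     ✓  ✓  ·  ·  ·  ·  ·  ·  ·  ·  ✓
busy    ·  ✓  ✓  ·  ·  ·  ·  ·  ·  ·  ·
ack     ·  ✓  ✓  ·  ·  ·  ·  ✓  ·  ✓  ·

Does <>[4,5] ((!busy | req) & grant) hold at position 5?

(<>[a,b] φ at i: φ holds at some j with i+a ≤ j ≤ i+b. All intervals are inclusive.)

Check ((!busy | req) & grant) at each j in [9,10]:
  j=9: false
  j=10: false
No position in the window satisfies it → formula fails.

No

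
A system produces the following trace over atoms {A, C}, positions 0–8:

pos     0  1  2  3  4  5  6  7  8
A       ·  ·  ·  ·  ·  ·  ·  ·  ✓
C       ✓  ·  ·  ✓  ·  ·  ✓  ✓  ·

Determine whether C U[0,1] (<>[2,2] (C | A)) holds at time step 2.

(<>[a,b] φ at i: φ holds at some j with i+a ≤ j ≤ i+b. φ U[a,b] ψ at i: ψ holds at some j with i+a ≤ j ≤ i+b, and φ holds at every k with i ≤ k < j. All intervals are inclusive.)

Need some j in [2,3] with <>[2,2] (C | A), and C at every k in [2,j-1].
  j=2: <>[2,2] (C | A) — fails (none in [4,4]).
  j=3: <>[2,2] (C | A) — fails (none in [5,5]).
No j in the window works → until fails.

False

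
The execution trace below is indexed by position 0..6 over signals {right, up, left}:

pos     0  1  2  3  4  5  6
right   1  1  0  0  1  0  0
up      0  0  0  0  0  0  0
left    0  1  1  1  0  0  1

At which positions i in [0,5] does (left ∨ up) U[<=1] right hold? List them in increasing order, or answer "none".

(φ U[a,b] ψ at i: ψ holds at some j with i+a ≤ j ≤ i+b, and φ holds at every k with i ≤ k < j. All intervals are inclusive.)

0, 1, 3, 4

Evaluate at each i in [0,5]:
  i=0: ✓ (rhs at j=0)
  i=1: ✓ (rhs at j=1)
  i=2: ✗ (no rhs in [2,3])
  i=3: ✓ (rhs at j=4; lhs holds on [3,3])
  i=4: ✓ (rhs at j=4)
  i=5: ✗ (no rhs in [5,6])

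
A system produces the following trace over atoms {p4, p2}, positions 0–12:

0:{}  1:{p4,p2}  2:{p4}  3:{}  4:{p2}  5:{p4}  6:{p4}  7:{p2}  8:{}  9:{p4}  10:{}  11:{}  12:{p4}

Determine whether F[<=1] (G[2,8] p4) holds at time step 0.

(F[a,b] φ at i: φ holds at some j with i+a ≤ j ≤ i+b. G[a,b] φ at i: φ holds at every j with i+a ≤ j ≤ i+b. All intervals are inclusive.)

Check G[2,8] p4 at each j in [0,1]:
  j=0: fails at 3
  j=1: fails at 3
No position in the window satisfies it → formula fails.

Does not hold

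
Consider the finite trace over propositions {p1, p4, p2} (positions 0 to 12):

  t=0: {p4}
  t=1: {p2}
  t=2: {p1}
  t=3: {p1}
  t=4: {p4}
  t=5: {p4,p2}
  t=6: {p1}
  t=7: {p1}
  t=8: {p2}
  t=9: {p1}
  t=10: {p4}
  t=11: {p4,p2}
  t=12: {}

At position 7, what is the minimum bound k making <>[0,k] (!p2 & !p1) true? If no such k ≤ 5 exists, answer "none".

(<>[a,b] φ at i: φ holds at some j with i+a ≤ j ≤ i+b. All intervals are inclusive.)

3

Scan j = 7,8,… for (!p2 & !p1):
  j=7: fails
  j=8: fails
  j=9: fails
  j=10: holds
First hit at j=10, so smallest k = 10-7 = 3.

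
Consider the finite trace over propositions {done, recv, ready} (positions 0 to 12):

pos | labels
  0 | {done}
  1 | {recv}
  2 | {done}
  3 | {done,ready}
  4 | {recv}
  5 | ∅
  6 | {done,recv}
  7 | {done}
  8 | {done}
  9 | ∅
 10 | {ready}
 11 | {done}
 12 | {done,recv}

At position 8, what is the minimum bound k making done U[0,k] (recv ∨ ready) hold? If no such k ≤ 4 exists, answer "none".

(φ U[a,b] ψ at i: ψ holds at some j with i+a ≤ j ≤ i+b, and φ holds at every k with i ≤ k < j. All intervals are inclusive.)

none

Need earliest j ≥ 8 with (recv ∨ ready), and done at every k in [8,j-1].
  j=8: rhs fails.
  j=9: rhs fails.
  j=10: rhs holds but lhs fails at k=9.
  j=11: rhs fails.
  j=12: rhs holds but lhs fails at k=9.
No witness within the range → none.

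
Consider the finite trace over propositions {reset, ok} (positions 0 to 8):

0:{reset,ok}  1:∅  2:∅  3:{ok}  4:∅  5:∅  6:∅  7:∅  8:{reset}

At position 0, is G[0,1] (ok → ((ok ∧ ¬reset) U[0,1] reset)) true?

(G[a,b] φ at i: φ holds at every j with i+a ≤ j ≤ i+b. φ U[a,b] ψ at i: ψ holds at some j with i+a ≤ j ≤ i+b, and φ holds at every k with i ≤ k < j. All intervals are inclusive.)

Yes

Check (ok → ((ok ∧ ¬reset) U[0,1] reset)) at every j in [0,1]:
  j=0: antecedent true; consequent holds → ✓
  j=1: antecedent false → ✓
All positions satisfy it → formula holds.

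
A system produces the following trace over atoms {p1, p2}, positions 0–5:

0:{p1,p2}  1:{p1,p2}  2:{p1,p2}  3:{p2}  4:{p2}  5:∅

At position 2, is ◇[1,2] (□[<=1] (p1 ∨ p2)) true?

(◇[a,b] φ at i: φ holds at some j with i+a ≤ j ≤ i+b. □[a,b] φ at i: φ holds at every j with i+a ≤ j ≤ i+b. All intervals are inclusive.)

Check □[<=1] (p1 ∨ p2) at each j in [3,4]:
  j=3: holds on [3,4]
  j=4: fails at 5
Found at j=3 → formula holds.

Yes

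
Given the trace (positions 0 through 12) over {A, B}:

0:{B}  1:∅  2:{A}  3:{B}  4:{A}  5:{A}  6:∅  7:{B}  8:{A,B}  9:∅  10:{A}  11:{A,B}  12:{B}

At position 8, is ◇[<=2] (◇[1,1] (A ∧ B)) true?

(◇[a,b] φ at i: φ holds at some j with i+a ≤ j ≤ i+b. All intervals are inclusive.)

Check ◇[1,1] (A ∧ B) at each j in [8,10]:
  j=8: fails (none in [9,9])
  j=9: fails (none in [10,10])
  j=10: holds (witness at 11)
Found at j=10 → formula holds.

True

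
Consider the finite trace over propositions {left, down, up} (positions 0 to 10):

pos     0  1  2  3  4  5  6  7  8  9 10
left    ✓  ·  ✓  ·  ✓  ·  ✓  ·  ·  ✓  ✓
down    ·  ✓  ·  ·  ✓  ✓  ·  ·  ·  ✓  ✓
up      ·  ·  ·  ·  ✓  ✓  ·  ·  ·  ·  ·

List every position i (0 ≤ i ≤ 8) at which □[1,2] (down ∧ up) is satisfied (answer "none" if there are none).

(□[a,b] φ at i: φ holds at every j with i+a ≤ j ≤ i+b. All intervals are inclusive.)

Evaluate at each i in [0,8]:
  i=0: ✗ (fails at j=1)
  i=1: ✗ (fails at j=2)
  i=2: ✗ (fails at j=3)
  i=3: ✓ (all of [4,5])
  i=4: ✗ (fails at j=6)
  i=5: ✗ (fails at j=6)
  i=6: ✗ (fails at j=7)
  i=7: ✗ (fails at j=8)
  i=8: ✗ (fails at j=9)

3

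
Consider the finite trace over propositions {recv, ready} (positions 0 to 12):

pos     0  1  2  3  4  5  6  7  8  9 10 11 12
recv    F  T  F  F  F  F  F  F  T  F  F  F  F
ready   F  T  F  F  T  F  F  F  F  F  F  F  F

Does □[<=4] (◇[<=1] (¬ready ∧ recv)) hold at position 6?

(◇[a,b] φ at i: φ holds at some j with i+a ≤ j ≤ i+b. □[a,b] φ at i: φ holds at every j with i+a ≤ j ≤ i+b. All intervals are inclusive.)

Check ◇[<=1] (¬ready ∧ recv) at every j in [6,10]:
  j=6: fails (none in [6,7])
  j=7: holds (witness at 8)
  j=8: holds (witness at 8)
  j=9: fails (none in [9,10])
  j=10: fails (none in [10,11])
Fails at j=6 → formula fails.

False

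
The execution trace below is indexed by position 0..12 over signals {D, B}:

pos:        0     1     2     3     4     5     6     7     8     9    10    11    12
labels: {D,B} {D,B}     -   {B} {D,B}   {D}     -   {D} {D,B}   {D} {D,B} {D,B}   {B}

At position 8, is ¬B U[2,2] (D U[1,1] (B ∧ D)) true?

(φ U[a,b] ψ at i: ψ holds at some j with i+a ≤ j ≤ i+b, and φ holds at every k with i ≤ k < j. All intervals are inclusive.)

Need some j in [10,10] with (D U[1,1] (B ∧ D)), and ¬B at every k in [8,j-1].
  j=10: (D U[1,1] (B ∧ D)) holds, but ¬B fails at k=8 → not this j.
No j in the window works → until fails.

No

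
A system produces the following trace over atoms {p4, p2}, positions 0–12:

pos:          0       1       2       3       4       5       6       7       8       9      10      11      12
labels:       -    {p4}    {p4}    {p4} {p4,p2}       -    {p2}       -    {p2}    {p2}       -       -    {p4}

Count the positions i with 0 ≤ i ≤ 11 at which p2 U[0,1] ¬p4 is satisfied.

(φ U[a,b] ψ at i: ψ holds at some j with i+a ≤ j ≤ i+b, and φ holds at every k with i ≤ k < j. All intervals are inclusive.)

9

Evaluate at each i in [0,11]:
  i=0: ✓ (rhs at j=0)
  i=1: ✗ (no rhs in [1,2])
  i=2: ✗ (no rhs in [2,3])
  i=3: ✗ (no rhs in [3,4])
  i=4: ✓ (rhs at j=5; lhs holds on [4,4])
  i=5: ✓ (rhs at j=5)
  i=6: ✓ (rhs at j=6)
  i=7: ✓ (rhs at j=7)
  i=8: ✓ (rhs at j=8)
  i=9: ✓ (rhs at j=9)
  i=10: ✓ (rhs at j=10)
  i=11: ✓ (rhs at j=11)
Positions where it holds: {0, 4, 5, 6, 7, 8, 9, 10, 11} → 9.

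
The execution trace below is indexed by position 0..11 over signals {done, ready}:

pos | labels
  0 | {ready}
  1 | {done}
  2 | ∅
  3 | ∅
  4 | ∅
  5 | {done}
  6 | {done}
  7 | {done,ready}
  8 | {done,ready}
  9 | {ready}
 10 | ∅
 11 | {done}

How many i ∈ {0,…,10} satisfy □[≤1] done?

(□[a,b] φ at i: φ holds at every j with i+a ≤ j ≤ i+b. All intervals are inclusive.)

Evaluate at each i in [0,10]:
  i=0: ✗ (fails at j=0)
  i=1: ✗ (fails at j=2)
  i=2: ✗ (fails at j=2)
  i=3: ✗ (fails at j=3)
  i=4: ✗ (fails at j=4)
  i=5: ✓ (all of [5,6])
  i=6: ✓ (all of [6,7])
  i=7: ✓ (all of [7,8])
  i=8: ✗ (fails at j=9)
  i=9: ✗ (fails at j=9)
  i=10: ✗ (fails at j=10)
Positions where it holds: {5, 6, 7} → 3.

3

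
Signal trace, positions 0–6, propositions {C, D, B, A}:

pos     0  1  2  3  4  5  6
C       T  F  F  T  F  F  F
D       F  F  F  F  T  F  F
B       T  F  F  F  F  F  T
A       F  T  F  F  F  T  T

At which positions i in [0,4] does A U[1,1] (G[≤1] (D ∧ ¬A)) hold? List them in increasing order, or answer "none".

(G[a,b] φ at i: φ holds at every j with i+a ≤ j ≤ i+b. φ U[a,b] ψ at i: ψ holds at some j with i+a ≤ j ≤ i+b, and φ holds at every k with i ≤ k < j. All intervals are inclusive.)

none

Evaluate at each i in [0,4]:
  i=0: ✗ (no rhs in [1,1])
  i=1: ✗ (no rhs in [2,2])
  i=2: ✗ (no rhs in [3,3])
  i=3: ✗ (no rhs in [4,4])
  i=4: ✗ (no rhs in [5,5])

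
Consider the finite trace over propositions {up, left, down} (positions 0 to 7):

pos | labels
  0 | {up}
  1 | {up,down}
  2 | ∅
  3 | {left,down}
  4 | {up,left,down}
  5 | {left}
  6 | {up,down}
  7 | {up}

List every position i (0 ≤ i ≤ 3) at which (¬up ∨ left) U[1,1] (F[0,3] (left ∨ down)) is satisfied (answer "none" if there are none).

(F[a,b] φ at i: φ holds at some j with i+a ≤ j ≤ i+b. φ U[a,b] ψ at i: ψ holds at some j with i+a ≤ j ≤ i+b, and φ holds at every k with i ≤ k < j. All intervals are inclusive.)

Evaluate at each i in [0,3]:
  i=0: ✗ (lhs fails at k=0 before rhs at j=1)
  i=1: ✗ (lhs fails at k=1 before rhs at j=2)
  i=2: ✓ (rhs at j=3; lhs holds on [2,2])
  i=3: ✓ (rhs at j=4; lhs holds on [3,3])

2, 3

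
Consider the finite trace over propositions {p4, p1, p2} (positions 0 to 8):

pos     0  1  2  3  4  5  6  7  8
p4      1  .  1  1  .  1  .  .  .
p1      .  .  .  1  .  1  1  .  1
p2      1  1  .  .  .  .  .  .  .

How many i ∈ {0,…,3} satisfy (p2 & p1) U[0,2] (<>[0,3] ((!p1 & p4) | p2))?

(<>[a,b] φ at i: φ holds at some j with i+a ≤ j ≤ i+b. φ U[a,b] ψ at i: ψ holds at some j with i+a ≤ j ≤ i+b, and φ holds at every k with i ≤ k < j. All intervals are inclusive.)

3

Evaluate at each i in [0,3]:
  i=0: ✓ (rhs at j=0)
  i=1: ✓ (rhs at j=1)
  i=2: ✓ (rhs at j=2)
  i=3: ✗ (no rhs in [3,5])
Positions where it holds: {0, 1, 2} → 3.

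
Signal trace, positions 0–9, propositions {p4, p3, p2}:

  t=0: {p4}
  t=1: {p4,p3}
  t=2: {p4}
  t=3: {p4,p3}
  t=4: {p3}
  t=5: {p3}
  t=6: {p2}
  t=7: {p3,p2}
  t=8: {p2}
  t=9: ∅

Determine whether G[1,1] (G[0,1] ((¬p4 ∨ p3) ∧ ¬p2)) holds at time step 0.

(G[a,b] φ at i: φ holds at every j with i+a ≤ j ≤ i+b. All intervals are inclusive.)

No

Check G[0,1] ((¬p4 ∨ p3) ∧ ¬p2) at every j in [1,1]:
  j=1: fails at 2
Fails at j=1 → formula fails.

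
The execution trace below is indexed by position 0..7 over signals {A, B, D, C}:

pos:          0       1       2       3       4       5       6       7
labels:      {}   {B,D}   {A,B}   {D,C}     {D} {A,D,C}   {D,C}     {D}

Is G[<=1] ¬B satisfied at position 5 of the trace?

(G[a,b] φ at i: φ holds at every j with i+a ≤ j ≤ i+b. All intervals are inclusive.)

Check ¬B at every j in [5,6]:
  j=5: true
  j=6: true
All positions satisfy it → formula holds.

Holds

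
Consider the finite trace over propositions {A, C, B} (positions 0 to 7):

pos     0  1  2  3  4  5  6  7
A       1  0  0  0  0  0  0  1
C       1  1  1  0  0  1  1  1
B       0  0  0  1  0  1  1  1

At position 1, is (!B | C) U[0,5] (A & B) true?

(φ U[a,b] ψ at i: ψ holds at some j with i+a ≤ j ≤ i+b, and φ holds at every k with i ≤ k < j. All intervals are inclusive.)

No

Need some j in [1,6] with (A & B), and (!B | C) at every k in [1,j-1].
  j=1: (A & B) false.
  j=2: (A & B) false.
  j=3: (A & B) false.
  j=4: (A & B) false.
  j=5: (A & B) false.
  j=6: (A & B) false.
No j in the window works → until fails.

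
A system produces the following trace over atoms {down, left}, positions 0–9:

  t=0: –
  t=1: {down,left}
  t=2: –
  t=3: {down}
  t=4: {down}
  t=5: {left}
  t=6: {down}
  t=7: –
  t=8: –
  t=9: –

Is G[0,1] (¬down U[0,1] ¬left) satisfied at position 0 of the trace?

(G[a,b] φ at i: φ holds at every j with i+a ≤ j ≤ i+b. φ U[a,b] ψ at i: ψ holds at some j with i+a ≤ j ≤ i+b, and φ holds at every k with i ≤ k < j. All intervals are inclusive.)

Does not hold

Check (¬down U[0,1] ¬left) at every j in [0,1]:
  j=0: holds
  j=1: fails
Fails at j=1 → formula fails.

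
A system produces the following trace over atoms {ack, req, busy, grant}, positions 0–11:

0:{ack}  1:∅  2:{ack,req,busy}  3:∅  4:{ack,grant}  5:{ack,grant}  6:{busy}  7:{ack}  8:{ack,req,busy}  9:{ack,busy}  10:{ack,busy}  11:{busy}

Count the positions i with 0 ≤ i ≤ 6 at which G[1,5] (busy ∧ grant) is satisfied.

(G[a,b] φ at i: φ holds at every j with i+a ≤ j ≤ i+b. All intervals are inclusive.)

0

Evaluate at each i in [0,6]:
  i=0: ✗ (fails at j=1)
  i=1: ✗ (fails at j=2)
  i=2: ✗ (fails at j=3)
  i=3: ✗ (fails at j=4)
  i=4: ✗ (fails at j=5)
  i=5: ✗ (fails at j=6)
  i=6: ✗ (fails at j=7)
Positions where it holds: {} → 0.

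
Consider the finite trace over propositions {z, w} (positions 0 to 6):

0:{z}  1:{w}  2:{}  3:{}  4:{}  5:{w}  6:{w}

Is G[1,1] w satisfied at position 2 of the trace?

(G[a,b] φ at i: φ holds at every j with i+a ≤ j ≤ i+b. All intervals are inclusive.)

Check w at every j in [3,3]:
  j=3: false
Fails at j=3 → formula fails.

No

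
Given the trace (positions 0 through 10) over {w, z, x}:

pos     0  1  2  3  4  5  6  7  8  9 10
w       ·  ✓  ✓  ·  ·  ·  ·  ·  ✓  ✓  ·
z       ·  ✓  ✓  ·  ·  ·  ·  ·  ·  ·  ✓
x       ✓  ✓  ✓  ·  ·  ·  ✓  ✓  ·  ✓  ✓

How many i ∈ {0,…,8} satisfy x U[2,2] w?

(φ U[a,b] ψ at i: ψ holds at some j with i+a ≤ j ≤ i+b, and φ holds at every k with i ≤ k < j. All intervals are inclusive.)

Evaluate at each i in [0,8]:
  i=0: ✓ (rhs at j=2; lhs holds on [0,1])
  i=1: ✗ (no rhs in [3,3])
  i=2: ✗ (no rhs in [4,4])
  i=3: ✗ (no rhs in [5,5])
  i=4: ✗ (no rhs in [6,6])
  i=5: ✗ (no rhs in [7,7])
  i=6: ✓ (rhs at j=8; lhs holds on [6,7])
  i=7: ✗ (lhs fails at k=8 before rhs at j=9)
  i=8: ✗ (no rhs in [10,10])
Positions where it holds: {0, 6} → 2.

2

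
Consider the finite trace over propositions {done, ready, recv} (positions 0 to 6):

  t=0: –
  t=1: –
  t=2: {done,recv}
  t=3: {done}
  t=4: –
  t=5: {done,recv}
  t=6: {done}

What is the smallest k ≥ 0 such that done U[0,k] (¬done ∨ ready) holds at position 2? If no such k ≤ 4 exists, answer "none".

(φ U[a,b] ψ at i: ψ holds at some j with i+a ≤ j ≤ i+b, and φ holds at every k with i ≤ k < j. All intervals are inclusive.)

2

Need earliest j ≥ 2 with (¬done ∨ ready), and done at every k in [2,j-1].
  j=2: rhs fails.
  j=3: rhs fails.
  j=4: rhs holds; lhs holds on [2,3]. k = 2.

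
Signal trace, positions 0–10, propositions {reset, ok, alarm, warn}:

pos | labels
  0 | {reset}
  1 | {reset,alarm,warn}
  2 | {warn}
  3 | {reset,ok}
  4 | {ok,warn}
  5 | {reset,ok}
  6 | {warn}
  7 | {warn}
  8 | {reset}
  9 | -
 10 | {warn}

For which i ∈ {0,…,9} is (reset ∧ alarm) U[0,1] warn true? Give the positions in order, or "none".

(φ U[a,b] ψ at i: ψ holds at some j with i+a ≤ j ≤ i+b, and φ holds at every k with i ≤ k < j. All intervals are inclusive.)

1, 2, 4, 6, 7

Evaluate at each i in [0,9]:
  i=0: ✗ (lhs fails at k=0 before rhs at j=1)
  i=1: ✓ (rhs at j=1)
  i=2: ✓ (rhs at j=2)
  i=3: ✗ (lhs fails at k=3 before rhs at j=4)
  i=4: ✓ (rhs at j=4)
  i=5: ✗ (lhs fails at k=5 before rhs at j=6)
  i=6: ✓ (rhs at j=6)
  i=7: ✓ (rhs at j=7)
  i=8: ✗ (no rhs in [8,9])
  i=9: ✗ (lhs fails at k=9 before rhs at j=10)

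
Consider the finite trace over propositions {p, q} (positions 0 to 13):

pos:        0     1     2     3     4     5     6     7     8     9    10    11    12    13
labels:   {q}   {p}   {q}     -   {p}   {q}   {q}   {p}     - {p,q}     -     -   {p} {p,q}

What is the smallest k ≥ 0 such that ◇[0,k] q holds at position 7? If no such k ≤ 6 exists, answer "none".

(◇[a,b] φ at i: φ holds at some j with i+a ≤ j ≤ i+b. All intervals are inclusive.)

Scan j = 7,8,… for q:
  j=7: fails
  j=8: fails
  j=9: holds
First hit at j=9, so smallest k = 9-7 = 2.

2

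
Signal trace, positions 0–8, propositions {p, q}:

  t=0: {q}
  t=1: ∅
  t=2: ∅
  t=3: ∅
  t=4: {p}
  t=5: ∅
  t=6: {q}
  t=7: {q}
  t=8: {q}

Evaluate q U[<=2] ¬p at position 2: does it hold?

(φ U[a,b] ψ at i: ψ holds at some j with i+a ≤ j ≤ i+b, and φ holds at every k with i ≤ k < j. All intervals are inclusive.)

Holds

Need some j in [2,4] with ¬p, and q at every k in [2,j-1].
  j=2: ¬p holds; no prefix to check → satisfied.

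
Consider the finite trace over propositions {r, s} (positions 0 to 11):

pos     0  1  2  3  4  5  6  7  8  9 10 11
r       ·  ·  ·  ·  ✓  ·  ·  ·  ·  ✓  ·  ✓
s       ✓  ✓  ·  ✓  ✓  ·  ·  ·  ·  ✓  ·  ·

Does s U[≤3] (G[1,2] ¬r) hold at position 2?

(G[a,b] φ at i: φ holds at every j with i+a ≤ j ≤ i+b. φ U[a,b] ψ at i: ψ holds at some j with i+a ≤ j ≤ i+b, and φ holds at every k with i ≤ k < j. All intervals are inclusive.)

No

Need some j in [2,5] with G[1,2] ¬r, and s at every k in [2,j-1].
  j=2: G[1,2] ¬r — fails at 4.
  j=3: G[1,2] ¬r — fails at 4.
  j=4: G[1,2] ¬r holds, but s fails at k=2 → not this j.
  j=5: G[1,2] ¬r holds, but s fails at k=2 → not this j.
No j in the window works → until fails.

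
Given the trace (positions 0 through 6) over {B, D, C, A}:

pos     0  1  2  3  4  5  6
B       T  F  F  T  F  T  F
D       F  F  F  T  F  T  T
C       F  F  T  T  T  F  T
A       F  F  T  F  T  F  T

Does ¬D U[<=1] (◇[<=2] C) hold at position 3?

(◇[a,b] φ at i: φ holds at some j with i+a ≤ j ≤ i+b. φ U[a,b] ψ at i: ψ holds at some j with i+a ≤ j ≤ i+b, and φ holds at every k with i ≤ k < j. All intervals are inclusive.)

Need some j in [3,4] with ◇[<=2] C, and ¬D at every k in [3,j-1].
  j=3: ◇[<=2] C holds; no prefix to check → satisfied.

True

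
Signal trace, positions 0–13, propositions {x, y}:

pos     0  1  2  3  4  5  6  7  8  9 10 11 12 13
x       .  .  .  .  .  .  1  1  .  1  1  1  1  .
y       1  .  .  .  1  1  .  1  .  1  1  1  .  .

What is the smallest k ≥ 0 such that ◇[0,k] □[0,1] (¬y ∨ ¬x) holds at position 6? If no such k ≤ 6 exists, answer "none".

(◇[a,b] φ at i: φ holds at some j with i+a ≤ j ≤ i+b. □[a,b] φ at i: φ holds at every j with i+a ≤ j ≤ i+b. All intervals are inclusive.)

6

Scan j = 6,7,… for □[0,1] (¬y ∨ ¬x):
  j=6: fails
  j=7: fails
  j=8: fails
  j=9: fails
  j=10: fails
  j=11: fails
  j=12: holds
First hit at j=12, so smallest k = 12-6 = 6.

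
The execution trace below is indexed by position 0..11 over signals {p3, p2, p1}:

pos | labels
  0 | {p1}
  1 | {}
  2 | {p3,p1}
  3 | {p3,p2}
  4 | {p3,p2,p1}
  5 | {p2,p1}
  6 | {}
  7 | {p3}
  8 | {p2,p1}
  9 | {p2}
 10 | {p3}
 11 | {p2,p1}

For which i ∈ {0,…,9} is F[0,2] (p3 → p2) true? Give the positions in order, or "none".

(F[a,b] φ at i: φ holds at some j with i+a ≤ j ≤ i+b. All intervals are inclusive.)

Evaluate at each i in [0,9]:
  i=0: ✓ (witness j=0)
  i=1: ✓ (witness j=1)
  i=2: ✓ (witness j=3)
  i=3: ✓ (witness j=3)
  i=4: ✓ (witness j=4)
  i=5: ✓ (witness j=5)
  i=6: ✓ (witness j=6)
  i=7: ✓ (witness j=8)
  i=8: ✓ (witness j=8)
  i=9: ✓ (witness j=9)

0, 1, 2, 3, 4, 5, 6, 7, 8, 9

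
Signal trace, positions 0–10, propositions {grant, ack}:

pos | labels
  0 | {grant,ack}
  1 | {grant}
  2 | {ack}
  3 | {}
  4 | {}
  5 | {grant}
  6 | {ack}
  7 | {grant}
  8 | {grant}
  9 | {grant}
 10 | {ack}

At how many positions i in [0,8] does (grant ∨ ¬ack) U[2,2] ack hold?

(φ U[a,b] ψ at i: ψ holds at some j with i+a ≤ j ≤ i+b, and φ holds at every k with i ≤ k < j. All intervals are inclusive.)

Evaluate at each i in [0,8]:
  i=0: ✓ (rhs at j=2; lhs holds on [0,1])
  i=1: ✗ (no rhs in [3,3])
  i=2: ✗ (no rhs in [4,4])
  i=3: ✗ (no rhs in [5,5])
  i=4: ✓ (rhs at j=6; lhs holds on [4,5])
  i=5: ✗ (no rhs in [7,7])
  i=6: ✗ (no rhs in [8,8])
  i=7: ✗ (no rhs in [9,9])
  i=8: ✓ (rhs at j=10; lhs holds on [8,9])
Positions where it holds: {0, 4, 8} → 3.

3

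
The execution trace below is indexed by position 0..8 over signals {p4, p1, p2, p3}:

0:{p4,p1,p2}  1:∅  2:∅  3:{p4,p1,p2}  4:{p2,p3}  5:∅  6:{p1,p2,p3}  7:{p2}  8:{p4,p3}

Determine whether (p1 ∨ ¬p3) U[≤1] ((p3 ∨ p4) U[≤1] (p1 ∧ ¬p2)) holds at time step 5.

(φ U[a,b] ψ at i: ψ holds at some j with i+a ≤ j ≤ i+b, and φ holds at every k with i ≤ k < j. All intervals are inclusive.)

Need some j in [5,6] with ((p3 ∨ p4) U[≤1] (p1 ∧ ¬p2)), and (p1 ∨ ¬p3) at every k in [5,j-1].
  j=5: ((p3 ∨ p4) U[≤1] (p1 ∧ ¬p2)) — fails.
  j=6: ((p3 ∨ p4) U[≤1] (p1 ∧ ¬p2)) — fails.
No j in the window works → until fails.

False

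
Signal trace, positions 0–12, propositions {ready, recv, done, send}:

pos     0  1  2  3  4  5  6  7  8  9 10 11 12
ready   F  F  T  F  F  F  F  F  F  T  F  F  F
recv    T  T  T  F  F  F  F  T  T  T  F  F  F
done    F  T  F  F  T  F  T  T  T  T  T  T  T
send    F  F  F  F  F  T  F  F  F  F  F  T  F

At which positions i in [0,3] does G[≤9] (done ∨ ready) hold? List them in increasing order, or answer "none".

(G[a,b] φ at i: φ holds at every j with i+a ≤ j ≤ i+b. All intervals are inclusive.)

none

Evaluate at each i in [0,3]:
  i=0: ✗ (fails at j=0)
  i=1: ✗ (fails at j=3)
  i=2: ✗ (fails at j=3)
  i=3: ✗ (fails at j=3)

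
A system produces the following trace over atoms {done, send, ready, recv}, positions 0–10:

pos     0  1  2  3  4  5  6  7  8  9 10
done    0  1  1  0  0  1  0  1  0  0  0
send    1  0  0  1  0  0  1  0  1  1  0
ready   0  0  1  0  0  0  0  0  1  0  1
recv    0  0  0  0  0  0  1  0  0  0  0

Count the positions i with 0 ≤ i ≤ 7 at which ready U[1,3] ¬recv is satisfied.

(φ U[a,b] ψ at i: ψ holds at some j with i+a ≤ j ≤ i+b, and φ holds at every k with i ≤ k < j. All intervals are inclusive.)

1

Evaluate at each i in [0,7]:
  i=0: ✗ (lhs fails at k=0 before rhs at j=1)
  i=1: ✗ (lhs fails at k=1 before rhs at j=2)
  i=2: ✓ (rhs at j=3; lhs holds on [2,2])
  i=3: ✗ (lhs fails at k=3 before rhs at j=4)
  i=4: ✗ (lhs fails at k=4 before rhs at j=5)
  i=5: ✗ (lhs fails at k=5 before rhs at j=7)
  i=6: ✗ (lhs fails at k=6 before rhs at j=7)
  i=7: ✗ (lhs fails at k=7 before rhs at j=8)
Positions where it holds: {2} → 1.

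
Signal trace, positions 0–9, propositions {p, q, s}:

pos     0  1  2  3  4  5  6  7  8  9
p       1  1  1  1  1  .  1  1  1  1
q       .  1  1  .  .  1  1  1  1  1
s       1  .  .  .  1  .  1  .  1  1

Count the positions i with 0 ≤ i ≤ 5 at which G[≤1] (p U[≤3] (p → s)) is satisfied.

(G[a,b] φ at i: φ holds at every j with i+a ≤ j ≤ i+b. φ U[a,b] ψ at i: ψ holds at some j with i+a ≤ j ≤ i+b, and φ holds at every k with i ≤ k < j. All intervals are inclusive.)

Evaluate at each i in [0,5]:
  i=0: ✓ (all of [0,1])
  i=1: ✓ (all of [1,2])
  i=2: ✓ (all of [2,3])
  i=3: ✓ (all of [3,4])
  i=4: ✓ (all of [4,5])
  i=5: ✓ (all of [5,6])
Positions where it holds: {0, 1, 2, 3, 4, 5} → 6.

6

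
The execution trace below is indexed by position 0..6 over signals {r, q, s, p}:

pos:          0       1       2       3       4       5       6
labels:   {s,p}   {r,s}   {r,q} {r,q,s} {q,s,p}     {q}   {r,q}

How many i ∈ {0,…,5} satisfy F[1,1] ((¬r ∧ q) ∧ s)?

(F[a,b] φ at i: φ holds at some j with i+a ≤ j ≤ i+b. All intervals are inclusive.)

Evaluate at each i in [0,5]:
  i=0: ✗ (none in [1,1])
  i=1: ✗ (none in [2,2])
  i=2: ✗ (none in [3,3])
  i=3: ✓ (witness j=4)
  i=4: ✗ (none in [5,5])
  i=5: ✗ (none in [6,6])
Positions where it holds: {3} → 1.

1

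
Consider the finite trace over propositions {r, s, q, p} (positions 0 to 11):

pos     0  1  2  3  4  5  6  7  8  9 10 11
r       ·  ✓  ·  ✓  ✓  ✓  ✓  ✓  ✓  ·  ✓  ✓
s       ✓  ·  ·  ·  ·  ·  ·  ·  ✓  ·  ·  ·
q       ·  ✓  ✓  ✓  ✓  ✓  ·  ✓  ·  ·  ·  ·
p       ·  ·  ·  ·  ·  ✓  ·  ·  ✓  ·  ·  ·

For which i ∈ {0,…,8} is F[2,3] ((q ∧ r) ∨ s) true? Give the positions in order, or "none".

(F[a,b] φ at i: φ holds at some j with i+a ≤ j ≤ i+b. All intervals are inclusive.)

Evaluate at each i in [0,8]:
  i=0: ✓ (witness j=3)
  i=1: ✓ (witness j=3)
  i=2: ✓ (witness j=4)
  i=3: ✓ (witness j=5)
  i=4: ✓ (witness j=7)
  i=5: ✓ (witness j=7)
  i=6: ✓ (witness j=8)
  i=7: ✗ (none in [9,10])
  i=8: ✗ (none in [10,11])

0, 1, 2, 3, 4, 5, 6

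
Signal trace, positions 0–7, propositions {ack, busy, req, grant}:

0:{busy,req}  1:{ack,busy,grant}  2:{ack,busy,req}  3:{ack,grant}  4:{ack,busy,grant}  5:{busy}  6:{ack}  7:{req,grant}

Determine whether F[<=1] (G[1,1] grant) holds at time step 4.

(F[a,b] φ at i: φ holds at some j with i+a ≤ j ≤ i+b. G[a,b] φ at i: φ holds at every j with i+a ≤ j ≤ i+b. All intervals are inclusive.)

No

Check G[1,1] grant at each j in [4,5]:
  j=4: fails at 5
  j=5: fails at 6
No position in the window satisfies it → formula fails.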